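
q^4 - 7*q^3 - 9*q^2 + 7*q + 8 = (q - 8)*(q - 1)*(q + 1)^2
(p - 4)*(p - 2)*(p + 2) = p^3 - 4*p^2 - 4*p + 16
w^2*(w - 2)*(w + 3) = w^4 + w^3 - 6*w^2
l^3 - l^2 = l^2*(l - 1)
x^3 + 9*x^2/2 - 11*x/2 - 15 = (x - 2)*(x + 3/2)*(x + 5)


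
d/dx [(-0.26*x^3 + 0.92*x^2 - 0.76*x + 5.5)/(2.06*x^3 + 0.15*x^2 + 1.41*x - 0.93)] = (-1.9342*x^4 + 2.398*x^3 - 31.8534*x^2 - 3.3612*x - 7.0482)/(4.2436*x^6 + 0.618*x^5 + 5.8317*x^4 - 3.4086*x^3 + 1.7091*x^2 - 2.6226*x + 0.8649)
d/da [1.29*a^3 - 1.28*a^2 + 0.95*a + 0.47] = 3.87*a^2 - 2.56*a + 0.95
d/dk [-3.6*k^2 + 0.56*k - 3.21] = 0.56 - 7.2*k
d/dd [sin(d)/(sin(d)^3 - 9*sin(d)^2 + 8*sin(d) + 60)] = (-2*sin(d)^3 + 9*sin(d)^2 + 60)*cos(d)/((sin(d) - 6)^2*(sin(d) - 5)^2*(sin(d) + 2)^2)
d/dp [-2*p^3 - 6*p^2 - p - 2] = -6*p^2 - 12*p - 1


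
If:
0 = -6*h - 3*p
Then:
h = -p/2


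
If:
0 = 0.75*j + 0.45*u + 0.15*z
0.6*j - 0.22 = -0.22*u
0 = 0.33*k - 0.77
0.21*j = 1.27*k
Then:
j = 14.11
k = 2.33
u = -37.48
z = 41.90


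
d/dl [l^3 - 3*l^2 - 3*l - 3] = 3*l^2 - 6*l - 3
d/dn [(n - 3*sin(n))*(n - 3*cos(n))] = -3*sqrt(2)*n*cos(n + pi/4) + 2*n - 3*sqrt(2)*sin(n + pi/4) + 9*cos(2*n)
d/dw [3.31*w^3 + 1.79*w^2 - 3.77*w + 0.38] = 9.93*w^2 + 3.58*w - 3.77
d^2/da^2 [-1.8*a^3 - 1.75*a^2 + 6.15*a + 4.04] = -10.8*a - 3.5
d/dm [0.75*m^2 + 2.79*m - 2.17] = 1.5*m + 2.79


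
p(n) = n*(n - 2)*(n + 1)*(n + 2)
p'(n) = n*(n - 2)*(n + 1) + n*(n - 2)*(n + 2) + n*(n + 1)*(n + 2) + (n - 2)*(n + 1)*(n + 2) = 4*n^3 + 3*n^2 - 8*n - 4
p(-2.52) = 9.00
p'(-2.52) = -28.80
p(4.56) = 425.78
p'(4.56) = 401.18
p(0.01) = -0.04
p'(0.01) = -4.08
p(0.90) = -5.45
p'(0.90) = -5.85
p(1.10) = -6.44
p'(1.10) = -3.85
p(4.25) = 313.77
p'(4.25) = 323.25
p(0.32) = -1.65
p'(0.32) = -6.12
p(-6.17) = 1086.76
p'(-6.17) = -779.97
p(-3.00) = 30.00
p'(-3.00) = -61.00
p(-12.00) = 18480.00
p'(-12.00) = -6388.00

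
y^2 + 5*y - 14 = (y - 2)*(y + 7)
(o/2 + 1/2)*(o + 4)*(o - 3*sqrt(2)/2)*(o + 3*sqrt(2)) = o^4/2 + 3*sqrt(2)*o^3/4 + 5*o^3/2 - 5*o^2/2 + 15*sqrt(2)*o^2/4 - 45*o/2 + 3*sqrt(2)*o - 18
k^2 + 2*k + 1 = (k + 1)^2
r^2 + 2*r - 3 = (r - 1)*(r + 3)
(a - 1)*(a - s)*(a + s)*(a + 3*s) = a^4 + 3*a^3*s - a^3 - a^2*s^2 - 3*a^2*s - 3*a*s^3 + a*s^2 + 3*s^3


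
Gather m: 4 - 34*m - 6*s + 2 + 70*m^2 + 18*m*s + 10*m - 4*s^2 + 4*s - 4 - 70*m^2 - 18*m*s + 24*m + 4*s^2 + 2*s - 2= 0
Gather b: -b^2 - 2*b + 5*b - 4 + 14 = -b^2 + 3*b + 10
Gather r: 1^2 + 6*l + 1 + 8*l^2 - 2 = 8*l^2 + 6*l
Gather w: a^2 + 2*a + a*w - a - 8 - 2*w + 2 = a^2 + a + w*(a - 2) - 6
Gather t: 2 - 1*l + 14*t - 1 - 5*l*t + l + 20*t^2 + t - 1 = 20*t^2 + t*(15 - 5*l)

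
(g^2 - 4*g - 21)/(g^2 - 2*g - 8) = (-g^2 + 4*g + 21)/(-g^2 + 2*g + 8)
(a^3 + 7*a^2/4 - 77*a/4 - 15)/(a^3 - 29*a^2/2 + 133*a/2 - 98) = (4*a^2 + 23*a + 15)/(2*(2*a^2 - 21*a + 49))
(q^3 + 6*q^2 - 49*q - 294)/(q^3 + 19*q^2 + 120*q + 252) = (q - 7)/(q + 6)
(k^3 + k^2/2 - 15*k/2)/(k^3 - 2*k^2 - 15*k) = (k - 5/2)/(k - 5)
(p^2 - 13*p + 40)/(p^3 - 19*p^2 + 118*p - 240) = 1/(p - 6)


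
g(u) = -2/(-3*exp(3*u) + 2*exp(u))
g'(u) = -2*(9*exp(3*u) - 2*exp(u))/(-3*exp(3*u) + 2*exp(u))^2 = 2*(2 - 9*exp(2*u))*exp(-u)/(3*exp(2*u) - 2)^2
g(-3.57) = -35.56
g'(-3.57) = 35.47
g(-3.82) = -45.64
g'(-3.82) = 45.57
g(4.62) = 0.00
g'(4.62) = -0.00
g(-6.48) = -651.97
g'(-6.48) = 651.97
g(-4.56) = -95.60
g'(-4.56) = 95.57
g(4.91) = 0.00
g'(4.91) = -0.00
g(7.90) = 0.00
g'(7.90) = -0.00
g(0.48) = 0.21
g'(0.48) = -0.78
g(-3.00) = -20.16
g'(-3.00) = 20.01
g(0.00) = 2.00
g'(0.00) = -14.00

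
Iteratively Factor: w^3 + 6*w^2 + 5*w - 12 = (w + 3)*(w^2 + 3*w - 4) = (w - 1)*(w + 3)*(w + 4)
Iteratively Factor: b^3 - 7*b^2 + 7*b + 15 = (b - 3)*(b^2 - 4*b - 5) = (b - 5)*(b - 3)*(b + 1)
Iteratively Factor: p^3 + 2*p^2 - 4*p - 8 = (p + 2)*(p^2 - 4) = (p + 2)^2*(p - 2)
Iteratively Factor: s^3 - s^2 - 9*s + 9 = (s + 3)*(s^2 - 4*s + 3) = (s - 3)*(s + 3)*(s - 1)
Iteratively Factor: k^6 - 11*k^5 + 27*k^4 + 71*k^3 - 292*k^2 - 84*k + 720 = (k - 3)*(k^5 - 8*k^4 + 3*k^3 + 80*k^2 - 52*k - 240) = (k - 3)*(k + 2)*(k^4 - 10*k^3 + 23*k^2 + 34*k - 120) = (k - 4)*(k - 3)*(k + 2)*(k^3 - 6*k^2 - k + 30) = (k - 5)*(k - 4)*(k - 3)*(k + 2)*(k^2 - k - 6) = (k - 5)*(k - 4)*(k - 3)*(k + 2)^2*(k - 3)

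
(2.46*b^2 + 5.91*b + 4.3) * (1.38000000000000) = 3.3948*b^2 + 8.1558*b + 5.934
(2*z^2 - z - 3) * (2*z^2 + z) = 4*z^4 - 7*z^2 - 3*z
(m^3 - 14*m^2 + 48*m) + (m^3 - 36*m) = 2*m^3 - 14*m^2 + 12*m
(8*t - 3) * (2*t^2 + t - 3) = 16*t^3 + 2*t^2 - 27*t + 9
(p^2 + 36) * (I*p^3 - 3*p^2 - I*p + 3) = I*p^5 - 3*p^4 + 35*I*p^3 - 105*p^2 - 36*I*p + 108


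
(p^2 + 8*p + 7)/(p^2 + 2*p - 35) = (p + 1)/(p - 5)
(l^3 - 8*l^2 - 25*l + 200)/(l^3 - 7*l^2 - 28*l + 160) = (l - 5)/(l - 4)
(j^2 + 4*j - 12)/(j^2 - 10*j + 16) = (j + 6)/(j - 8)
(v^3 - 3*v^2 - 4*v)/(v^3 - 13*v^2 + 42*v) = (v^2 - 3*v - 4)/(v^2 - 13*v + 42)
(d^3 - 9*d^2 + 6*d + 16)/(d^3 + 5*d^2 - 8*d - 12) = (d - 8)/(d + 6)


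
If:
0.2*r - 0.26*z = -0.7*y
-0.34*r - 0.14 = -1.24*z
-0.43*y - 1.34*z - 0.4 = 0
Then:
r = -1.97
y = 0.40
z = -0.43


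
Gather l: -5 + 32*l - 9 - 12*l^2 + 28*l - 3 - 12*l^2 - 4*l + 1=-24*l^2 + 56*l - 16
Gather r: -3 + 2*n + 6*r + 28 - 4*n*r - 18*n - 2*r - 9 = -16*n + r*(4 - 4*n) + 16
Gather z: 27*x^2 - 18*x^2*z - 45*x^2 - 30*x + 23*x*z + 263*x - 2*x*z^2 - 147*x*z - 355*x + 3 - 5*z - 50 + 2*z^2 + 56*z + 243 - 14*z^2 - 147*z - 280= -18*x^2 - 122*x + z^2*(-2*x - 12) + z*(-18*x^2 - 124*x - 96) - 84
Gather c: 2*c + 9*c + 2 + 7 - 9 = 11*c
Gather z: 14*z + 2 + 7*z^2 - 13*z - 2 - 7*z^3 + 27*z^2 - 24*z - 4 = -7*z^3 + 34*z^2 - 23*z - 4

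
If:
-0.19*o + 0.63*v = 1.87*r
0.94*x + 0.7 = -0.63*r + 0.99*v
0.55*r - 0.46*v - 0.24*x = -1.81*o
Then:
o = 0.321947036284994*x + 0.13915639314864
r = 0.365540265727993*x + 0.285220491232633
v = 1.18211148223094*x + 0.888574656036928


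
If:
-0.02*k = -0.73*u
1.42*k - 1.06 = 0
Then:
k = 0.75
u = 0.02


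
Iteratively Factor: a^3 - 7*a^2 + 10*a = (a - 2)*(a^2 - 5*a) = (a - 5)*(a - 2)*(a)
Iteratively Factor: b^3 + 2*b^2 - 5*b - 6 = (b - 2)*(b^2 + 4*b + 3) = (b - 2)*(b + 1)*(b + 3)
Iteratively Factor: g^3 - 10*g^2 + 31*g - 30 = (g - 2)*(g^2 - 8*g + 15) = (g - 5)*(g - 2)*(g - 3)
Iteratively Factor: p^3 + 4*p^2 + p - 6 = (p + 2)*(p^2 + 2*p - 3) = (p - 1)*(p + 2)*(p + 3)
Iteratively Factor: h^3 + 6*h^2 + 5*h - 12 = (h + 3)*(h^2 + 3*h - 4) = (h - 1)*(h + 3)*(h + 4)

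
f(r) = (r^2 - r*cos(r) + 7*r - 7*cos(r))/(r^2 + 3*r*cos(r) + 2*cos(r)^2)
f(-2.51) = -0.56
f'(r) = (r*sin(r) + 2*r + 7*sin(r) - cos(r) + 7)/(r^2 + 3*r*cos(r) + 2*cos(r)^2) + (r^2 - r*cos(r) + 7*r - 7*cos(r))*(3*r*sin(r) - 2*r + 4*sin(r)*cos(r) - 3*cos(r))/(r^2 + 3*r*cos(r) + 2*cos(r)^2)^2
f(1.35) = 3.37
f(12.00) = 1.21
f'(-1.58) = -11.13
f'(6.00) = -0.19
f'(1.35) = 8.02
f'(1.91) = 16.84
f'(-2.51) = -0.55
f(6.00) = 1.19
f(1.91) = 10.18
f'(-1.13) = -608.94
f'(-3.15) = -0.09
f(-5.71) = -0.43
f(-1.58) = -3.35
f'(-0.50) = 107.75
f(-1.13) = -46.96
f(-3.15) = -0.39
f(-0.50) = -18.89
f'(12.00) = -0.21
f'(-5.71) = -0.26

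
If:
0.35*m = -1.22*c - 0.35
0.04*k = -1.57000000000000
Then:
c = -0.286885245901639*m - 0.286885245901639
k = -39.25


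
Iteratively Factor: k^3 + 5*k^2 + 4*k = (k + 4)*(k^2 + k) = k*(k + 4)*(k + 1)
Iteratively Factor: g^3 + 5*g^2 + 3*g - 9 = (g - 1)*(g^2 + 6*g + 9) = (g - 1)*(g + 3)*(g + 3)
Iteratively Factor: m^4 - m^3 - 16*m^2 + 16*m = (m - 4)*(m^3 + 3*m^2 - 4*m) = m*(m - 4)*(m^2 + 3*m - 4) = m*(m - 4)*(m + 4)*(m - 1)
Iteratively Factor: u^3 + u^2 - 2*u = (u - 1)*(u^2 + 2*u) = (u - 1)*(u + 2)*(u)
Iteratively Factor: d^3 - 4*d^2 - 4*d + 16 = (d + 2)*(d^2 - 6*d + 8) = (d - 4)*(d + 2)*(d - 2)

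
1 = 1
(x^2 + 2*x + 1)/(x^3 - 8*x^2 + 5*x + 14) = (x + 1)/(x^2 - 9*x + 14)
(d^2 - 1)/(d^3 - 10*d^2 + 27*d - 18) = (d + 1)/(d^2 - 9*d + 18)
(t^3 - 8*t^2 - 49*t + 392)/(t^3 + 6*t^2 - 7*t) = (t^2 - 15*t + 56)/(t*(t - 1))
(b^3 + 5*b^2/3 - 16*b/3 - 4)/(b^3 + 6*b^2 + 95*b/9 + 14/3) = 3*(b - 2)/(3*b + 7)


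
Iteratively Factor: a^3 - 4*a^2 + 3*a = (a)*(a^2 - 4*a + 3) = a*(a - 1)*(a - 3)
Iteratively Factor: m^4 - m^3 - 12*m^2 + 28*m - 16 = (m - 2)*(m^3 + m^2 - 10*m + 8) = (m - 2)^2*(m^2 + 3*m - 4) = (m - 2)^2*(m - 1)*(m + 4)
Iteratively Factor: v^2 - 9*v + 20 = (v - 5)*(v - 4)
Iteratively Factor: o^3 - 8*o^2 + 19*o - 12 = (o - 1)*(o^2 - 7*o + 12) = (o - 3)*(o - 1)*(o - 4)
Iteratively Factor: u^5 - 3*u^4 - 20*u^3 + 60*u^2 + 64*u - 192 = (u + 4)*(u^4 - 7*u^3 + 8*u^2 + 28*u - 48) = (u - 4)*(u + 4)*(u^3 - 3*u^2 - 4*u + 12) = (u - 4)*(u + 2)*(u + 4)*(u^2 - 5*u + 6) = (u - 4)*(u - 3)*(u + 2)*(u + 4)*(u - 2)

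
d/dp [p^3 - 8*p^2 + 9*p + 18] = 3*p^2 - 16*p + 9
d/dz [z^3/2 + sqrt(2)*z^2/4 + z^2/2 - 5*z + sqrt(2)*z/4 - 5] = 3*z^2/2 + sqrt(2)*z/2 + z - 5 + sqrt(2)/4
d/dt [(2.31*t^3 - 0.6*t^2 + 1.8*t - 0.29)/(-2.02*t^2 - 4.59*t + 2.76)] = (-4.6662*t^4 - 21.2058*t^3 + 25.5168*t^2 - 4.4836*t + 3.6369)/(4.0804*t^4 + 18.5436*t^3 + 9.9177*t^2 - 25.3368*t + 7.6176)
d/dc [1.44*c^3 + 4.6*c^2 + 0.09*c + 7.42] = 4.32*c^2 + 9.2*c + 0.09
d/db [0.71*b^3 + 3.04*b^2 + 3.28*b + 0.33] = 2.13*b^2 + 6.08*b + 3.28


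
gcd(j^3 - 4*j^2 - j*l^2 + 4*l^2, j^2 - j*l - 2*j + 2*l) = j - l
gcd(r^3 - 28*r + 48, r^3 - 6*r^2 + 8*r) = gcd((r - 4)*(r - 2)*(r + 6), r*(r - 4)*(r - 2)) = r^2 - 6*r + 8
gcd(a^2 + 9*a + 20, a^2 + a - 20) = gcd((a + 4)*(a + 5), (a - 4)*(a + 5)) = a + 5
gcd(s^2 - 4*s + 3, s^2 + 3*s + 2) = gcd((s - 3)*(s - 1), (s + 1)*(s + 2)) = 1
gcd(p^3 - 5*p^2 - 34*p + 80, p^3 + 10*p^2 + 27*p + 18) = 1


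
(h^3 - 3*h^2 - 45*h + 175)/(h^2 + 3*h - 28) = (h^2 - 10*h + 25)/(h - 4)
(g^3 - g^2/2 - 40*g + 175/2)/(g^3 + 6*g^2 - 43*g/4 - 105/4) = 2*(g - 5)/(2*g + 3)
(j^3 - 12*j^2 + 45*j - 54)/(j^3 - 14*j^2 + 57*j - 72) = (j - 6)/(j - 8)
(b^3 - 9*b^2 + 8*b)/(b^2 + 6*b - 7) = b*(b - 8)/(b + 7)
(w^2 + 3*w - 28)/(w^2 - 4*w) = (w + 7)/w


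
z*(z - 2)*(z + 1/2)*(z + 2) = z^4 + z^3/2 - 4*z^2 - 2*z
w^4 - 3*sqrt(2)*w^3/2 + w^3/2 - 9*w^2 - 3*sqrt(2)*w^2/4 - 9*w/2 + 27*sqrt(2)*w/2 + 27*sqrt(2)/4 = (w - 3)*(w + 1/2)*(w + 3)*(w - 3*sqrt(2)/2)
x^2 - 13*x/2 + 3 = (x - 6)*(x - 1/2)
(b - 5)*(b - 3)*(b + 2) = b^3 - 6*b^2 - b + 30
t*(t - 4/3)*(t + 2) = t^3 + 2*t^2/3 - 8*t/3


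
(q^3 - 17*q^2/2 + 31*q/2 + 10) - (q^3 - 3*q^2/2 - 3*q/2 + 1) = -7*q^2 + 17*q + 9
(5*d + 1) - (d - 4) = 4*d + 5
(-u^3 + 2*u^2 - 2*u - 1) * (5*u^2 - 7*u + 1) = -5*u^5 + 17*u^4 - 25*u^3 + 11*u^2 + 5*u - 1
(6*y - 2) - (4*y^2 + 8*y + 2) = -4*y^2 - 2*y - 4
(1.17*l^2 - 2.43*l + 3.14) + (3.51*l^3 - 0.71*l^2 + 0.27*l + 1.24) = 3.51*l^3 + 0.46*l^2 - 2.16*l + 4.38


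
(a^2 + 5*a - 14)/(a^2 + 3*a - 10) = (a + 7)/(a + 5)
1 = 1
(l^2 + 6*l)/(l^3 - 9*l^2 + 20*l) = (l + 6)/(l^2 - 9*l + 20)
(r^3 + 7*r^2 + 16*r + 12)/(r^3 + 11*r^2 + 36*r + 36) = (r + 2)/(r + 6)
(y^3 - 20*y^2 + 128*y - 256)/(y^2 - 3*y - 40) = (y^2 - 12*y + 32)/(y + 5)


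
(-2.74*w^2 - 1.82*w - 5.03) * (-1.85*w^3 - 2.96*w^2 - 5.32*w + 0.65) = 5.069*w^5 + 11.4774*w^4 + 29.2695*w^3 + 22.7902*w^2 + 25.5766*w - 3.2695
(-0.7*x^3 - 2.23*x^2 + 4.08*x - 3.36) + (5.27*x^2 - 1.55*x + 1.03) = -0.7*x^3 + 3.04*x^2 + 2.53*x - 2.33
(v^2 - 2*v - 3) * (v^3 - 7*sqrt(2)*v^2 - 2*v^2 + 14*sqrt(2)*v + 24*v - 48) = v^5 - 7*sqrt(2)*v^4 - 4*v^4 + 25*v^3 + 28*sqrt(2)*v^3 - 90*v^2 - 7*sqrt(2)*v^2 - 42*sqrt(2)*v + 24*v + 144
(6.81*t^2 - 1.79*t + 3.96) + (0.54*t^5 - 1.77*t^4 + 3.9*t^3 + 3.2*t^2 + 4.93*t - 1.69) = 0.54*t^5 - 1.77*t^4 + 3.9*t^3 + 10.01*t^2 + 3.14*t + 2.27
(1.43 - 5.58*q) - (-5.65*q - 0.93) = 0.0700000000000003*q + 2.36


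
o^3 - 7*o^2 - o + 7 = (o - 7)*(o - 1)*(o + 1)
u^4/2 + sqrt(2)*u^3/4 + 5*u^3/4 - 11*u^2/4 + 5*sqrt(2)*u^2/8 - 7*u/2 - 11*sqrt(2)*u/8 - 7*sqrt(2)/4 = (u - 2)*(u + 7/2)*(sqrt(2)*u/2 + 1/2)*(sqrt(2)*u/2 + sqrt(2)/2)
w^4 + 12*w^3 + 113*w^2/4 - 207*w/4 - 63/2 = (w - 3/2)*(w + 1/2)*(w + 6)*(w + 7)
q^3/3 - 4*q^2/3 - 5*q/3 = q*(q/3 + 1/3)*(q - 5)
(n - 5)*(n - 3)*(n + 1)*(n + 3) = n^4 - 4*n^3 - 14*n^2 + 36*n + 45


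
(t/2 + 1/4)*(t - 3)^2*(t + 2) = t^4/2 - 7*t^3/4 - 5*t^2/2 + 33*t/4 + 9/2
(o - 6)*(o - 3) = o^2 - 9*o + 18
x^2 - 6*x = x*(x - 6)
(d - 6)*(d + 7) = d^2 + d - 42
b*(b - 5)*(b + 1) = b^3 - 4*b^2 - 5*b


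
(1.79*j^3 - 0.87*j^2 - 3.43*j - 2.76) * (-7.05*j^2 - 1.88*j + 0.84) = -12.6195*j^5 + 2.7683*j^4 + 27.3207*j^3 + 25.1756*j^2 + 2.3076*j - 2.3184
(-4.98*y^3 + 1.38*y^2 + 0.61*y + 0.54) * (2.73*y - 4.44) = -13.5954*y^4 + 25.8786*y^3 - 4.4619*y^2 - 1.2342*y - 2.3976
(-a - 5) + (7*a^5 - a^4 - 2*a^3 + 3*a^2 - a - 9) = 7*a^5 - a^4 - 2*a^3 + 3*a^2 - 2*a - 14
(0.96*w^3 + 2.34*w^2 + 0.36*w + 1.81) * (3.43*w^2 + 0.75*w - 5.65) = 3.2928*w^5 + 8.7462*w^4 - 2.4342*w^3 - 6.7427*w^2 - 0.6765*w - 10.2265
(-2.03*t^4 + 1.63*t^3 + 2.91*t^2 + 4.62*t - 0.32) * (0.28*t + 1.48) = -0.5684*t^5 - 2.548*t^4 + 3.2272*t^3 + 5.6004*t^2 + 6.748*t - 0.4736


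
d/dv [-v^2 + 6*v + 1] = 6 - 2*v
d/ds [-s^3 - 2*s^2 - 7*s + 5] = -3*s^2 - 4*s - 7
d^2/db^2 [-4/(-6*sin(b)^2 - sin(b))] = 4*(-144*sin(b) - 18 + 215/sin(b) + 36/sin(b)^2 + 2/sin(b)^3)/(6*sin(b) + 1)^3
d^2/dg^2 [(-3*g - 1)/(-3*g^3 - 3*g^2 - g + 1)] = 2*((3*g + 1)*(9*g^2 + 6*g + 1)^2 - 3*(9*g^2 + 6*g + (3*g + 1)^2 + 1)*(3*g^3 + 3*g^2 + g - 1))/(3*g^3 + 3*g^2 + g - 1)^3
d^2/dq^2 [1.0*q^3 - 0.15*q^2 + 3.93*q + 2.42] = 6.0*q - 0.3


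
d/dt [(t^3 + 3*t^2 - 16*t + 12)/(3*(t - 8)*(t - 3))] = (t^4 - 22*t^3 + 55*t^2 + 120*t - 252)/(3*(t^4 - 22*t^3 + 169*t^2 - 528*t + 576))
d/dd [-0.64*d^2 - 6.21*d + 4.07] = -1.28*d - 6.21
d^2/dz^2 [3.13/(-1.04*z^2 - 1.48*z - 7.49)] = (6.770816*z^2 + 9.635392*z - 3.13*(2.08*z + 1.48)*(4.16*z + 2.96) + 48.762896)/(1.04*z^2 + 1.48*z + 7.49)^3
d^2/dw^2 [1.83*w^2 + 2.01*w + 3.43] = 3.66000000000000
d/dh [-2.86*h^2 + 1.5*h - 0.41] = 1.5 - 5.72*h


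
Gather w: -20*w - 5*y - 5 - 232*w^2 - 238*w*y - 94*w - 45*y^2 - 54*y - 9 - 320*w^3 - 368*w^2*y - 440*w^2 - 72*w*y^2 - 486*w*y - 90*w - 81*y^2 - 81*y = -320*w^3 + w^2*(-368*y - 672) + w*(-72*y^2 - 724*y - 204) - 126*y^2 - 140*y - 14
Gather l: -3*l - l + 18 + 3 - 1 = 20 - 4*l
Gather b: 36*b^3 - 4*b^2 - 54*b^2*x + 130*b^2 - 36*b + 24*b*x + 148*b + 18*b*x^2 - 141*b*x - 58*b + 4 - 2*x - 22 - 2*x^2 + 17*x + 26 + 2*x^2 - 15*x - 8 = 36*b^3 + b^2*(126 - 54*x) + b*(18*x^2 - 117*x + 54)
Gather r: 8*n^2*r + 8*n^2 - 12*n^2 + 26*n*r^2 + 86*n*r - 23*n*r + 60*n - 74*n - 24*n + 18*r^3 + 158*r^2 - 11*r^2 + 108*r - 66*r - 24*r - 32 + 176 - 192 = -4*n^2 - 38*n + 18*r^3 + r^2*(26*n + 147) + r*(8*n^2 + 63*n + 18) - 48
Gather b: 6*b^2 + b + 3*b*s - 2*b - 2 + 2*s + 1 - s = 6*b^2 + b*(3*s - 1) + s - 1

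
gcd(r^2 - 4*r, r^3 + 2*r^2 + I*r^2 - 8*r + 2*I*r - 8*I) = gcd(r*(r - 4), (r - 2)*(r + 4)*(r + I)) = 1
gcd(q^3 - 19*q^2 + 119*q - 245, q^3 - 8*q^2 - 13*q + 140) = q^2 - 12*q + 35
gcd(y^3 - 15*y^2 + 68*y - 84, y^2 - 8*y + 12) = y^2 - 8*y + 12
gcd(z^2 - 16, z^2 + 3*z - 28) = z - 4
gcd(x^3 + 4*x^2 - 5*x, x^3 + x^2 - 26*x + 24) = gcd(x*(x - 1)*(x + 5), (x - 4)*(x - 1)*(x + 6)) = x - 1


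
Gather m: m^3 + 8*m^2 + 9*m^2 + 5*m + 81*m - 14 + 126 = m^3 + 17*m^2 + 86*m + 112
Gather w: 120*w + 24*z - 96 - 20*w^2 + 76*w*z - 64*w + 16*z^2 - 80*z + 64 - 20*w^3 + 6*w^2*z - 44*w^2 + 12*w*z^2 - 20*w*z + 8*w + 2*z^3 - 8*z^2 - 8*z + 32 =-20*w^3 + w^2*(6*z - 64) + w*(12*z^2 + 56*z + 64) + 2*z^3 + 8*z^2 - 64*z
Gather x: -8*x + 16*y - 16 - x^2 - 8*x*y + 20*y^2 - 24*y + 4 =-x^2 + x*(-8*y - 8) + 20*y^2 - 8*y - 12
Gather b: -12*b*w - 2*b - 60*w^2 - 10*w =b*(-12*w - 2) - 60*w^2 - 10*w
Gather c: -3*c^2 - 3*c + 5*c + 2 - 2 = -3*c^2 + 2*c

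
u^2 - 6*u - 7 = (u - 7)*(u + 1)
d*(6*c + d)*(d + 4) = 6*c*d^2 + 24*c*d + d^3 + 4*d^2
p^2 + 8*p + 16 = (p + 4)^2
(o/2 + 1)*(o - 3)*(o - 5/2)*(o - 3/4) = o^4/2 - 17*o^3/8 - 7*o^2/16 + 141*o/16 - 45/8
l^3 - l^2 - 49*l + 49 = (l - 7)*(l - 1)*(l + 7)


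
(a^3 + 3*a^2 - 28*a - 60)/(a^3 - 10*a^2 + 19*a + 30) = (a^2 + 8*a + 12)/(a^2 - 5*a - 6)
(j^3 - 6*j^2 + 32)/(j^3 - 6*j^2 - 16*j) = (j^2 - 8*j + 16)/(j*(j - 8))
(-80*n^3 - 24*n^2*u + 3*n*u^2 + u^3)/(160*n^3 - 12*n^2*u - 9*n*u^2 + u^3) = (4*n + u)/(-8*n + u)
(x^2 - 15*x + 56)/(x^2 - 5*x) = (x^2 - 15*x + 56)/(x*(x - 5))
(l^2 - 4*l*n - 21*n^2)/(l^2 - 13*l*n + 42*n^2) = (l + 3*n)/(l - 6*n)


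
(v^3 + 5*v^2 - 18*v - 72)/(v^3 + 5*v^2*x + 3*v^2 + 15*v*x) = (v^2 + 2*v - 24)/(v*(v + 5*x))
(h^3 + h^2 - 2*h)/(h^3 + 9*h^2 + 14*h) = (h - 1)/(h + 7)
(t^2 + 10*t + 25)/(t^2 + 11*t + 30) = (t + 5)/(t + 6)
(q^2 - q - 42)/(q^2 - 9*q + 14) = (q + 6)/(q - 2)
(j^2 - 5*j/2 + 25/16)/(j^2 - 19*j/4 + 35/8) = (4*j - 5)/(2*(2*j - 7))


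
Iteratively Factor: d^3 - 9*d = (d + 3)*(d^2 - 3*d) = (d - 3)*(d + 3)*(d)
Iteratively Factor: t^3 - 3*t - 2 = (t + 1)*(t^2 - t - 2) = (t + 1)^2*(t - 2)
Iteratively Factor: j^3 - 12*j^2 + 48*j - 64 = (j - 4)*(j^2 - 8*j + 16) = (j - 4)^2*(j - 4)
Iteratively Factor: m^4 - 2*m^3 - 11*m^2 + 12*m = (m + 3)*(m^3 - 5*m^2 + 4*m) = m*(m + 3)*(m^2 - 5*m + 4) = m*(m - 1)*(m + 3)*(m - 4)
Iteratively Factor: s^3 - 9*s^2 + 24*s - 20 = (s - 2)*(s^2 - 7*s + 10) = (s - 5)*(s - 2)*(s - 2)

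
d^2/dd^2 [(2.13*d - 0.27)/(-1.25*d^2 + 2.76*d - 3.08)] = (-(2.13*d - 0.27)*(2.5*d - 2.76)*(5.0*d - 5.52) + (15.975*d - 12.4326)*(1.25*d^2 - 2.76*d + 3.08))/(1.25*d^2 - 2.76*d + 3.08)^3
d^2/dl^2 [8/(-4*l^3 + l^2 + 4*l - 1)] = 16*((12*l - 1)*(4*l^3 - l^2 - 4*l + 1) - 4*(-6*l^2 + l + 2)^2)/(4*l^3 - l^2 - 4*l + 1)^3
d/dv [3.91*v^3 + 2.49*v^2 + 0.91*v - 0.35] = 11.73*v^2 + 4.98*v + 0.91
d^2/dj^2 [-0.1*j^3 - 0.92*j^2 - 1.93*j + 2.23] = -0.6*j - 1.84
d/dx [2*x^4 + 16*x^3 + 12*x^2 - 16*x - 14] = 8*x^3 + 48*x^2 + 24*x - 16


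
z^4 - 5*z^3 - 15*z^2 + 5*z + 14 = (z - 7)*(z - 1)*(z + 1)*(z + 2)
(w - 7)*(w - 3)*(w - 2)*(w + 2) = w^4 - 10*w^3 + 17*w^2 + 40*w - 84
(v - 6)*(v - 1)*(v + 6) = v^3 - v^2 - 36*v + 36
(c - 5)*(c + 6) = c^2 + c - 30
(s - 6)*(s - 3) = s^2 - 9*s + 18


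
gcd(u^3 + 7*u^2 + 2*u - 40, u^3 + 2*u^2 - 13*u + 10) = u^2 + 3*u - 10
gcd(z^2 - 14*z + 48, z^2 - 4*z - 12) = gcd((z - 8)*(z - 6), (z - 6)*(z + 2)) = z - 6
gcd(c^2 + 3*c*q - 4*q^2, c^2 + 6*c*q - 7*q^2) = -c + q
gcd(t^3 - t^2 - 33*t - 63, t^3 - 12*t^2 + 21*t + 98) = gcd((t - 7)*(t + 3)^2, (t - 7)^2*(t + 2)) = t - 7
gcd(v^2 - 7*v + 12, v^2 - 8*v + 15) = v - 3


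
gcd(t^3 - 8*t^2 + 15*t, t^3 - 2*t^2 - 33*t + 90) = t^2 - 8*t + 15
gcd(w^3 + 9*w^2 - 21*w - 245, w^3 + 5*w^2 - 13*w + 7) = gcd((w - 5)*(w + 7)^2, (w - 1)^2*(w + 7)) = w + 7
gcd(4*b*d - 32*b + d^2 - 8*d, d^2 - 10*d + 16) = d - 8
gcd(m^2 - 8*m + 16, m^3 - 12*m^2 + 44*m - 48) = m - 4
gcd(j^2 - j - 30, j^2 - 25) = j + 5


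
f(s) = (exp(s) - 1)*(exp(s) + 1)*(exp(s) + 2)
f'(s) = (exp(s) - 1)*(exp(s) + 1)*exp(s) + (exp(s) - 1)*(exp(s) + 2)*exp(s) + (exp(s) + 1)*(exp(s) + 2)*exp(s) = (3*exp(2*s) + 4*exp(s) - 1)*exp(s)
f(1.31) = 72.67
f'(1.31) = 203.96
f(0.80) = 16.70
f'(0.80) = 50.66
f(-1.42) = -2.11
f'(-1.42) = 0.03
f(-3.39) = -2.03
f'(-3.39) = -0.03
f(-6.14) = -2.00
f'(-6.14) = -0.00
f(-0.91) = -2.01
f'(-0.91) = 0.44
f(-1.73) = -2.11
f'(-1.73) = -0.03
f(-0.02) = -0.12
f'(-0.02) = 5.69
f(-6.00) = -2.00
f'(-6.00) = 0.00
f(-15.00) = -2.00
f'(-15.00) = 0.00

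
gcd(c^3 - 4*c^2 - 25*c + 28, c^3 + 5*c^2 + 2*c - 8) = c^2 + 3*c - 4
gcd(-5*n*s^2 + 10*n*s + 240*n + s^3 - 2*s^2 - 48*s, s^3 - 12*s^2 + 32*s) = s - 8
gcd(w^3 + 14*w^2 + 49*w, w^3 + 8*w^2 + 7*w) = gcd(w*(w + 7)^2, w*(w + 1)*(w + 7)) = w^2 + 7*w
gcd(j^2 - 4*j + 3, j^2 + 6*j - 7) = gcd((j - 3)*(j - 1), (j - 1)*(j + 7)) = j - 1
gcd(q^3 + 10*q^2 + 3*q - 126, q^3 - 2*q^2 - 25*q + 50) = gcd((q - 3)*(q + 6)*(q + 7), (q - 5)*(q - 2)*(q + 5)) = 1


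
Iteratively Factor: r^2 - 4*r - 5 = (r + 1)*(r - 5)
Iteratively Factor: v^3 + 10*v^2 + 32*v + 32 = (v + 2)*(v^2 + 8*v + 16) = (v + 2)*(v + 4)*(v + 4)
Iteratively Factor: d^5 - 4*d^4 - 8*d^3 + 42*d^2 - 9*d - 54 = (d - 2)*(d^4 - 2*d^3 - 12*d^2 + 18*d + 27) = (d - 3)*(d - 2)*(d^3 + d^2 - 9*d - 9) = (d - 3)*(d - 2)*(d + 3)*(d^2 - 2*d - 3) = (d - 3)^2*(d - 2)*(d + 3)*(d + 1)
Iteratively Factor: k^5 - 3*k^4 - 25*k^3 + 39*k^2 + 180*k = (k + 3)*(k^4 - 6*k^3 - 7*k^2 + 60*k) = (k - 4)*(k + 3)*(k^3 - 2*k^2 - 15*k) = (k - 4)*(k + 3)^2*(k^2 - 5*k) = (k - 5)*(k - 4)*(k + 3)^2*(k)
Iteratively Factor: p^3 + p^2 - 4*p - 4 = (p - 2)*(p^2 + 3*p + 2) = (p - 2)*(p + 1)*(p + 2)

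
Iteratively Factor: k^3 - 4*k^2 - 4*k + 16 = (k - 2)*(k^2 - 2*k - 8) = (k - 4)*(k - 2)*(k + 2)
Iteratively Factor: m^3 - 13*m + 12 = (m + 4)*(m^2 - 4*m + 3) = (m - 1)*(m + 4)*(m - 3)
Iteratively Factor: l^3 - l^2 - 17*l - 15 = (l + 1)*(l^2 - 2*l - 15) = (l - 5)*(l + 1)*(l + 3)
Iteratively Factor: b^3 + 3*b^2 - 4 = (b + 2)*(b^2 + b - 2) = (b + 2)^2*(b - 1)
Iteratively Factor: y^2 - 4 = (y + 2)*(y - 2)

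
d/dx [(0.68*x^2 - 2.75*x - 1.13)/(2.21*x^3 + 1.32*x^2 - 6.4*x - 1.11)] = (-1.5028*x^4 + 12.155*x^3 + 6.7699*x^2 + 1.4736*x - 4.1795)/(4.8841*x^6 + 5.8344*x^5 - 26.5456*x^4 - 21.8022*x^3 + 38.0296*x^2 + 14.208*x + 1.2321)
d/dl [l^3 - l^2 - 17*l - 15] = 3*l^2 - 2*l - 17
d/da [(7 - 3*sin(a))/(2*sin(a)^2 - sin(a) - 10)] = (6*sin(a)^2 - 28*sin(a) + 37)*cos(a)/(sin(a) + cos(2*a) + 9)^2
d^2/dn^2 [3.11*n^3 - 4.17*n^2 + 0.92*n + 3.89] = 18.66*n - 8.34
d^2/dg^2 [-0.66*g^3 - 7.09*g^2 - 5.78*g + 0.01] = -3.96*g - 14.18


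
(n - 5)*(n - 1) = n^2 - 6*n + 5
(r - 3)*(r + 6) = r^2 + 3*r - 18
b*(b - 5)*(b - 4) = b^3 - 9*b^2 + 20*b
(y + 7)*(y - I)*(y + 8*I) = y^3 + 7*y^2 + 7*I*y^2 + 8*y + 49*I*y + 56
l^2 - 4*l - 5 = (l - 5)*(l + 1)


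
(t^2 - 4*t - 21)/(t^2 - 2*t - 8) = (-t^2 + 4*t + 21)/(-t^2 + 2*t + 8)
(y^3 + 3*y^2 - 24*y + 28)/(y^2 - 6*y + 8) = (y^2 + 5*y - 14)/(y - 4)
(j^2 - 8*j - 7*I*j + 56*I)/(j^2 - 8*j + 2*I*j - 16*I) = (j - 7*I)/(j + 2*I)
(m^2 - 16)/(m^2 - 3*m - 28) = (m - 4)/(m - 7)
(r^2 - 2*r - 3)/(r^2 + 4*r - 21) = (r + 1)/(r + 7)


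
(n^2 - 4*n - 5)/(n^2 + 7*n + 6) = (n - 5)/(n + 6)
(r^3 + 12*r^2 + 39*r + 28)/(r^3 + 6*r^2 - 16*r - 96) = (r^2 + 8*r + 7)/(r^2 + 2*r - 24)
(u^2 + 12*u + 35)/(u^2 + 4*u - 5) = (u + 7)/(u - 1)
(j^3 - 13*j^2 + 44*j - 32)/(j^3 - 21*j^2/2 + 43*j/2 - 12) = 2*(j - 4)/(2*j - 3)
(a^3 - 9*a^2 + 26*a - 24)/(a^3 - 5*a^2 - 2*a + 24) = (a - 2)/(a + 2)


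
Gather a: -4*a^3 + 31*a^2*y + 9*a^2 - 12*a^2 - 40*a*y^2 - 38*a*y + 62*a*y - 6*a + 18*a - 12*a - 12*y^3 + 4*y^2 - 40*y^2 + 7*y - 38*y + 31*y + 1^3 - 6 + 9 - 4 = -4*a^3 + a^2*(31*y - 3) + a*(-40*y^2 + 24*y) - 12*y^3 - 36*y^2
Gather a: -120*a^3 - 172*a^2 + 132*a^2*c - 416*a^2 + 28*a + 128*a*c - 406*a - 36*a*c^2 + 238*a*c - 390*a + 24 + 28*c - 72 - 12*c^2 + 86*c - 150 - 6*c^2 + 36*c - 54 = -120*a^3 + a^2*(132*c - 588) + a*(-36*c^2 + 366*c - 768) - 18*c^2 + 150*c - 252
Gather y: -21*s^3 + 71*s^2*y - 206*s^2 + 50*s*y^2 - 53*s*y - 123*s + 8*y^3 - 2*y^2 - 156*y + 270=-21*s^3 - 206*s^2 - 123*s + 8*y^3 + y^2*(50*s - 2) + y*(71*s^2 - 53*s - 156) + 270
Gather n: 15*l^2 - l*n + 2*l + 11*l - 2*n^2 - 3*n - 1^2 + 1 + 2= 15*l^2 + 13*l - 2*n^2 + n*(-l - 3) + 2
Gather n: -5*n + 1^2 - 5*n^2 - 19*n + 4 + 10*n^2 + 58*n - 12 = 5*n^2 + 34*n - 7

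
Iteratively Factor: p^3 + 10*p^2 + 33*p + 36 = (p + 3)*(p^2 + 7*p + 12) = (p + 3)*(p + 4)*(p + 3)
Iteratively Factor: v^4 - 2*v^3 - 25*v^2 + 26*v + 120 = (v + 2)*(v^3 - 4*v^2 - 17*v + 60) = (v + 2)*(v + 4)*(v^2 - 8*v + 15) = (v - 5)*(v + 2)*(v + 4)*(v - 3)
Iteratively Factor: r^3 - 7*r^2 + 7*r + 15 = (r + 1)*(r^2 - 8*r + 15) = (r - 3)*(r + 1)*(r - 5)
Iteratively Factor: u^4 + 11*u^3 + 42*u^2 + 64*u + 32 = (u + 1)*(u^3 + 10*u^2 + 32*u + 32) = (u + 1)*(u + 4)*(u^2 + 6*u + 8) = (u + 1)*(u + 4)^2*(u + 2)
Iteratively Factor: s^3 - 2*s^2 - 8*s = (s)*(s^2 - 2*s - 8) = s*(s + 2)*(s - 4)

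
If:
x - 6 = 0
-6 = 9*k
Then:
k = -2/3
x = 6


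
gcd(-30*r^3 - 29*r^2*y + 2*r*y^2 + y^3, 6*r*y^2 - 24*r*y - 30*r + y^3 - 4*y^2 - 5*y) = 6*r + y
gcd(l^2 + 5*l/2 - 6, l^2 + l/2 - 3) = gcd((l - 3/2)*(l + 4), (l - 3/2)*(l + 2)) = l - 3/2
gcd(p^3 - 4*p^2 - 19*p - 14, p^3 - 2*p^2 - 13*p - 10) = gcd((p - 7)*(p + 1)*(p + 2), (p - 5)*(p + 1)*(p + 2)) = p^2 + 3*p + 2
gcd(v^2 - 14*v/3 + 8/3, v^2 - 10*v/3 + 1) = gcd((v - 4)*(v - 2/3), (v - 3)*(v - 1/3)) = 1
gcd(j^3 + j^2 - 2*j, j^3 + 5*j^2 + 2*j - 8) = j^2 + j - 2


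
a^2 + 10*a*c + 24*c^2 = (a + 4*c)*(a + 6*c)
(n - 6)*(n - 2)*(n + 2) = n^3 - 6*n^2 - 4*n + 24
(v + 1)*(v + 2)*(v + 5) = v^3 + 8*v^2 + 17*v + 10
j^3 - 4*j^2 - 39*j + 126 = (j - 7)*(j - 3)*(j + 6)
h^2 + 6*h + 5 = (h + 1)*(h + 5)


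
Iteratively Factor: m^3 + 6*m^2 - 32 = (m + 4)*(m^2 + 2*m - 8) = (m + 4)^2*(m - 2)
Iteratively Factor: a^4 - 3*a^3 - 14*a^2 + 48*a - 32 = (a - 1)*(a^3 - 2*a^2 - 16*a + 32) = (a - 4)*(a - 1)*(a^2 + 2*a - 8) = (a - 4)*(a - 2)*(a - 1)*(a + 4)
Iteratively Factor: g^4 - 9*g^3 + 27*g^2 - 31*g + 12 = (g - 3)*(g^3 - 6*g^2 + 9*g - 4) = (g - 3)*(g - 1)*(g^2 - 5*g + 4) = (g - 3)*(g - 1)^2*(g - 4)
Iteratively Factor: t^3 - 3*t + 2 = (t + 2)*(t^2 - 2*t + 1) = (t - 1)*(t + 2)*(t - 1)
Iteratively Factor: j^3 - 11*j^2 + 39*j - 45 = (j - 3)*(j^2 - 8*j + 15) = (j - 3)^2*(j - 5)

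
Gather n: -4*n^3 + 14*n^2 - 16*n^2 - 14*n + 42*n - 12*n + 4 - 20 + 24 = -4*n^3 - 2*n^2 + 16*n + 8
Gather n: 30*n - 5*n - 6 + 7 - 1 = 25*n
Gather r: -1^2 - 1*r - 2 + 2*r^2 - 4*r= 2*r^2 - 5*r - 3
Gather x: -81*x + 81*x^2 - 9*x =81*x^2 - 90*x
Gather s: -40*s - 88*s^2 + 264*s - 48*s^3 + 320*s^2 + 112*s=-48*s^3 + 232*s^2 + 336*s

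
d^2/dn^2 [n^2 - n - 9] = 2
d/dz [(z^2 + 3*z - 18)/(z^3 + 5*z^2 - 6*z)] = (-z^2 + 6*z - 3)/(z^2*(z^2 - 2*z + 1))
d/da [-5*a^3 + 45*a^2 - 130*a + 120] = -15*a^2 + 90*a - 130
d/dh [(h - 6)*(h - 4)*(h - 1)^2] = 4*h^3 - 36*h^2 + 90*h - 58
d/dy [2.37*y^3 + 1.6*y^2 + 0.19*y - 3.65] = 7.11*y^2 + 3.2*y + 0.19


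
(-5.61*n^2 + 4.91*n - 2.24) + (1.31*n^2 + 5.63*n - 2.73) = -4.3*n^2 + 10.54*n - 4.97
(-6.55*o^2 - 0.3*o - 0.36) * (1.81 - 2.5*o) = 16.375*o^3 - 11.1055*o^2 + 0.357*o - 0.6516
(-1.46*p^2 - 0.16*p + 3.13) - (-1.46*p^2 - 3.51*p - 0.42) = 3.35*p + 3.55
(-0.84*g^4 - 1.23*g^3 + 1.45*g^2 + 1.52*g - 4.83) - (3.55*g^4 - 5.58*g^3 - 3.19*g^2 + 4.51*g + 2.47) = -4.39*g^4 + 4.35*g^3 + 4.64*g^2 - 2.99*g - 7.3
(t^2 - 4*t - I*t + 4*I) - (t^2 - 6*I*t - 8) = -4*t + 5*I*t + 8 + 4*I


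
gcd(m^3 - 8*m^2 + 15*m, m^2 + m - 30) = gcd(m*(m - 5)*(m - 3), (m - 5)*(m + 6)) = m - 5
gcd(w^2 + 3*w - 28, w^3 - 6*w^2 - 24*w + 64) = 1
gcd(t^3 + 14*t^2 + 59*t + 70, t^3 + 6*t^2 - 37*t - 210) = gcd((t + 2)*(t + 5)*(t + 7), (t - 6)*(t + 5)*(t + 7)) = t^2 + 12*t + 35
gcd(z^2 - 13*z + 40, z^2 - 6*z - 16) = z - 8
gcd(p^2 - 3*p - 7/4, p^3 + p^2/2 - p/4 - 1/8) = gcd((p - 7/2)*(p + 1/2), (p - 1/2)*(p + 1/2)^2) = p + 1/2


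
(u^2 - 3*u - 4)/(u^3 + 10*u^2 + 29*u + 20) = (u - 4)/(u^2 + 9*u + 20)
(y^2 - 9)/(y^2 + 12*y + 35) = (y^2 - 9)/(y^2 + 12*y + 35)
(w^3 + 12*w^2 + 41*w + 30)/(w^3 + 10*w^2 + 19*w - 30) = (w + 1)/(w - 1)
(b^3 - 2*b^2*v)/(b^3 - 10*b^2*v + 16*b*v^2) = b/(b - 8*v)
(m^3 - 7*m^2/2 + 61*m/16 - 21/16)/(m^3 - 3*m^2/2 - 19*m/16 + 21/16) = (m - 1)/(m + 1)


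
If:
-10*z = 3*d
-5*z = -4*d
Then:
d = 0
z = 0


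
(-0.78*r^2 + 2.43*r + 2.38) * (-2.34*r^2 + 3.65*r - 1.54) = 1.8252*r^4 - 8.5332*r^3 + 4.5015*r^2 + 4.9448*r - 3.6652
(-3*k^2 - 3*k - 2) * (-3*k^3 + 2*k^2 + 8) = 9*k^5 + 3*k^4 - 28*k^2 - 24*k - 16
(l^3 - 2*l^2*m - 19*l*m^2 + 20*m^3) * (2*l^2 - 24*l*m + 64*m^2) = 2*l^5 - 28*l^4*m + 74*l^3*m^2 + 368*l^2*m^3 - 1696*l*m^4 + 1280*m^5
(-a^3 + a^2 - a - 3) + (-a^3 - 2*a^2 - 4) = -2*a^3 - a^2 - a - 7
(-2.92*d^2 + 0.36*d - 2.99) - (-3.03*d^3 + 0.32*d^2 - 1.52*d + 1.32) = 3.03*d^3 - 3.24*d^2 + 1.88*d - 4.31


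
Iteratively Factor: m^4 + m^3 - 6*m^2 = (m + 3)*(m^3 - 2*m^2) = m*(m + 3)*(m^2 - 2*m) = m*(m - 2)*(m + 3)*(m)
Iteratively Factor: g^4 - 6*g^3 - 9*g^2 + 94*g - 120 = (g - 2)*(g^3 - 4*g^2 - 17*g + 60) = (g - 5)*(g - 2)*(g^2 + g - 12) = (g - 5)*(g - 2)*(g + 4)*(g - 3)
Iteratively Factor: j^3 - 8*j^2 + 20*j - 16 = (j - 2)*(j^2 - 6*j + 8) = (j - 4)*(j - 2)*(j - 2)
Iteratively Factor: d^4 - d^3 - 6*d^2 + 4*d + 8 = (d - 2)*(d^3 + d^2 - 4*d - 4) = (d - 2)^2*(d^2 + 3*d + 2) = (d - 2)^2*(d + 1)*(d + 2)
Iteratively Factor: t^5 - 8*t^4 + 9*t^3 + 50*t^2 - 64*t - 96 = (t - 4)*(t^4 - 4*t^3 - 7*t^2 + 22*t + 24) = (t - 4)*(t - 3)*(t^3 - t^2 - 10*t - 8) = (t - 4)*(t - 3)*(t + 2)*(t^2 - 3*t - 4) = (t - 4)*(t - 3)*(t + 1)*(t + 2)*(t - 4)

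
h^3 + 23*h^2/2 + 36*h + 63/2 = (h + 3/2)*(h + 3)*(h + 7)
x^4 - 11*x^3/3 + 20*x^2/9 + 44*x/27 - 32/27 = (x - 8/3)*(x - 1)*(x - 2/3)*(x + 2/3)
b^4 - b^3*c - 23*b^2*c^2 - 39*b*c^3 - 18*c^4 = (b - 6*c)*(b + c)^2*(b + 3*c)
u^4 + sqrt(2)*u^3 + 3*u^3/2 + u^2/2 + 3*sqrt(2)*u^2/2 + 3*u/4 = u*(u + 3/2)*(u + sqrt(2)/2)^2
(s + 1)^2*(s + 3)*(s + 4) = s^4 + 9*s^3 + 27*s^2 + 31*s + 12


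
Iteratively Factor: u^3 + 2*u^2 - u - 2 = (u + 2)*(u^2 - 1) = (u + 1)*(u + 2)*(u - 1)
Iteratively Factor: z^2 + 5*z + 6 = (z + 3)*(z + 2)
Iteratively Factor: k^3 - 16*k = (k + 4)*(k^2 - 4*k) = k*(k + 4)*(k - 4)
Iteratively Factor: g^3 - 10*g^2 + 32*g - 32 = (g - 4)*(g^2 - 6*g + 8) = (g - 4)^2*(g - 2)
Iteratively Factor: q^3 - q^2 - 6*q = (q - 3)*(q^2 + 2*q) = (q - 3)*(q + 2)*(q)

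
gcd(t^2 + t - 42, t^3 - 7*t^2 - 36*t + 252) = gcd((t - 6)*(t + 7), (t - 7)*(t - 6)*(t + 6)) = t - 6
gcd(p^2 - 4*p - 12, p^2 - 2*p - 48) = 1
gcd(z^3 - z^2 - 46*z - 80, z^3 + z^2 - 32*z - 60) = z^2 + 7*z + 10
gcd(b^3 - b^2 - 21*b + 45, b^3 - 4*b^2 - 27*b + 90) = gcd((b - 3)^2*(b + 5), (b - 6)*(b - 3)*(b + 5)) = b^2 + 2*b - 15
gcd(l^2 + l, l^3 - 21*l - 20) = l + 1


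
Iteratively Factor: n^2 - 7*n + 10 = (n - 2)*(n - 5)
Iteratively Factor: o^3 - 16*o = (o + 4)*(o^2 - 4*o) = o*(o + 4)*(o - 4)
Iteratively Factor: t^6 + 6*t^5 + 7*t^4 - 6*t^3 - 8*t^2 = (t)*(t^5 + 6*t^4 + 7*t^3 - 6*t^2 - 8*t) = t*(t + 2)*(t^4 + 4*t^3 - t^2 - 4*t) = t^2*(t + 2)*(t^3 + 4*t^2 - t - 4) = t^2*(t - 1)*(t + 2)*(t^2 + 5*t + 4) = t^2*(t - 1)*(t + 2)*(t + 4)*(t + 1)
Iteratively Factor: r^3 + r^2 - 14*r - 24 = (r + 3)*(r^2 - 2*r - 8) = (r + 2)*(r + 3)*(r - 4)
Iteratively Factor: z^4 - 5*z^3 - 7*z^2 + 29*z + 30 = (z - 3)*(z^3 - 2*z^2 - 13*z - 10) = (z - 3)*(z + 2)*(z^2 - 4*z - 5) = (z - 3)*(z + 1)*(z + 2)*(z - 5)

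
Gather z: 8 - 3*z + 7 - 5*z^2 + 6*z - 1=-5*z^2 + 3*z + 14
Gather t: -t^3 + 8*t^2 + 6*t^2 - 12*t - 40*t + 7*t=-t^3 + 14*t^2 - 45*t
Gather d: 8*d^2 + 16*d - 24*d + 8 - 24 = 8*d^2 - 8*d - 16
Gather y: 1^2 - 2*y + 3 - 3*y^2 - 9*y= -3*y^2 - 11*y + 4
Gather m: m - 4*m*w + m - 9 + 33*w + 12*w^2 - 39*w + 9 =m*(2 - 4*w) + 12*w^2 - 6*w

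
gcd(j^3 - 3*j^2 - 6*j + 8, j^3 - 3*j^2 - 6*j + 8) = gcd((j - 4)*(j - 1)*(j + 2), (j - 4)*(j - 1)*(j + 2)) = j^3 - 3*j^2 - 6*j + 8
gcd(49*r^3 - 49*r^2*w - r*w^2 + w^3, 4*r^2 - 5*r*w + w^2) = r - w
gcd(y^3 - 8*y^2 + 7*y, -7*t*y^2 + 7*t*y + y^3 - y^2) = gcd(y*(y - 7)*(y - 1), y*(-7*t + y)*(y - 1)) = y^2 - y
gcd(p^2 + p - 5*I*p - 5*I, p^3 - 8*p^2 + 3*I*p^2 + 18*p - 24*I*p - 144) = 1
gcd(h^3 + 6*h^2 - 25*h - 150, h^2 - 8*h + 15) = h - 5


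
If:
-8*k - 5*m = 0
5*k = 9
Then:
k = 9/5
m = -72/25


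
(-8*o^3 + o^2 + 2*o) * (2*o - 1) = -16*o^4 + 10*o^3 + 3*o^2 - 2*o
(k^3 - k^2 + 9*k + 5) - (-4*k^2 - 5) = k^3 + 3*k^2 + 9*k + 10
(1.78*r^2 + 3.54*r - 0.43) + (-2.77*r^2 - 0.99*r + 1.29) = -0.99*r^2 + 2.55*r + 0.86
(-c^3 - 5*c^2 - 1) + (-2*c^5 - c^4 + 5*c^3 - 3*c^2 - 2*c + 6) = -2*c^5 - c^4 + 4*c^3 - 8*c^2 - 2*c + 5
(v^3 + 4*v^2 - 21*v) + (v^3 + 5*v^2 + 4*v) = 2*v^3 + 9*v^2 - 17*v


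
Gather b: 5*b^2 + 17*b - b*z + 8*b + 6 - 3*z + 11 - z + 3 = 5*b^2 + b*(25 - z) - 4*z + 20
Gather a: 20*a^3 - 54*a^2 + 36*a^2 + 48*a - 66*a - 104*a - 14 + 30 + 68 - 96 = 20*a^3 - 18*a^2 - 122*a - 12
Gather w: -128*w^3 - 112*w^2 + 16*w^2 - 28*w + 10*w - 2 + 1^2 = -128*w^3 - 96*w^2 - 18*w - 1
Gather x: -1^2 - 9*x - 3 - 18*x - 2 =-27*x - 6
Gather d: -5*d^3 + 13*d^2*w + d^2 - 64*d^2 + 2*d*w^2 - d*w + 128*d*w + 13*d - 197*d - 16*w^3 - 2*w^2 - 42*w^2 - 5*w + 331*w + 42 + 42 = -5*d^3 + d^2*(13*w - 63) + d*(2*w^2 + 127*w - 184) - 16*w^3 - 44*w^2 + 326*w + 84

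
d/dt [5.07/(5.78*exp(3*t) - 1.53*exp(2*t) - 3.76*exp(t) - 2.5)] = (-87.9138*exp(2*t) + 15.5142*exp(t) + 19.0632)*exp(t)/(-5.78*exp(3*t) + 1.53*exp(2*t) + 3.76*exp(t) + 2.5)^2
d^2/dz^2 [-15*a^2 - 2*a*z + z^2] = 2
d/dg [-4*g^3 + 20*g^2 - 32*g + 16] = -12*g^2 + 40*g - 32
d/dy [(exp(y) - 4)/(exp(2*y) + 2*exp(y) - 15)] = (-2*(exp(y) - 4)*(exp(y) + 1) + exp(2*y) + 2*exp(y) - 15)*exp(y)/(exp(2*y) + 2*exp(y) - 15)^2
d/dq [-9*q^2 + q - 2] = 1 - 18*q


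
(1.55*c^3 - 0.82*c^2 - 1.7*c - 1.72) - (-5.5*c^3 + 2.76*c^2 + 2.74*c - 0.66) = 7.05*c^3 - 3.58*c^2 - 4.44*c - 1.06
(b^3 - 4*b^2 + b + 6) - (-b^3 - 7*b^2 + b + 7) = 2*b^3 + 3*b^2 - 1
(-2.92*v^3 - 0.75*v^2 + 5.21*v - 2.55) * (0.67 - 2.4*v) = 7.008*v^4 - 0.1564*v^3 - 13.0065*v^2 + 9.6107*v - 1.7085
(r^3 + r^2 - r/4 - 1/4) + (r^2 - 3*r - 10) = r^3 + 2*r^2 - 13*r/4 - 41/4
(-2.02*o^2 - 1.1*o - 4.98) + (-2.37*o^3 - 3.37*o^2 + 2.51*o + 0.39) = -2.37*o^3 - 5.39*o^2 + 1.41*o - 4.59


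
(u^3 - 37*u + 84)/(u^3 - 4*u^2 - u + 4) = (u^2 + 4*u - 21)/(u^2 - 1)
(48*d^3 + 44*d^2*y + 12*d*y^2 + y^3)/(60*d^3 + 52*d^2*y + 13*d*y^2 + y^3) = (4*d + y)/(5*d + y)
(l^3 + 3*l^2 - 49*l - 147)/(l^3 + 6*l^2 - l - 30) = (l^2 - 49)/(l^2 + 3*l - 10)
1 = 1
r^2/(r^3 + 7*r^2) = 1/(r + 7)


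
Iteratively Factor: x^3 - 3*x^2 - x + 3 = (x - 3)*(x^2 - 1) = (x - 3)*(x + 1)*(x - 1)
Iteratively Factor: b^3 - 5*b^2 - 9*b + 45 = (b + 3)*(b^2 - 8*b + 15) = (b - 5)*(b + 3)*(b - 3)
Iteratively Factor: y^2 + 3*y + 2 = (y + 2)*(y + 1)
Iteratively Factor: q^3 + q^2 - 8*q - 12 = (q + 2)*(q^2 - q - 6) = (q - 3)*(q + 2)*(q + 2)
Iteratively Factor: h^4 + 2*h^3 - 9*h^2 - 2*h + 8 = (h - 1)*(h^3 + 3*h^2 - 6*h - 8) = (h - 2)*(h - 1)*(h^2 + 5*h + 4) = (h - 2)*(h - 1)*(h + 1)*(h + 4)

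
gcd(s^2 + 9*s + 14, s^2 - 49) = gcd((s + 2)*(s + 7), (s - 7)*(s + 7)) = s + 7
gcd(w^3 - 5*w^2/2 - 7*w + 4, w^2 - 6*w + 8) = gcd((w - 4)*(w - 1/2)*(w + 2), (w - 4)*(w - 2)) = w - 4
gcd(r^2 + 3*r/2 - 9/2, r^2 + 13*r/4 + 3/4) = r + 3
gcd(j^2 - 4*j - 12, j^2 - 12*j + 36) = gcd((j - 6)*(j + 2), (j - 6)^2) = j - 6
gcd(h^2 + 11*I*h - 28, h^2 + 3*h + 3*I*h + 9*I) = 1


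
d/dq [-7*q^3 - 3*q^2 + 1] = 3*q*(-7*q - 2)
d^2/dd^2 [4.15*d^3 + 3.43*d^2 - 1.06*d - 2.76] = 24.9*d + 6.86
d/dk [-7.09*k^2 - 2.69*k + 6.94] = -14.18*k - 2.69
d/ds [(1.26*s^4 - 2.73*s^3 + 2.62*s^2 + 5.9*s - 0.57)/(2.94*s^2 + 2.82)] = (7.4088*s^5 - 8.0262*s^4 + 14.2128*s^3 - 40.4418*s^2 + 18.1284*s + 16.638)/(8.6436*s^4 + 16.5816*s^2 + 7.9524)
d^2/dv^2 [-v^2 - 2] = -2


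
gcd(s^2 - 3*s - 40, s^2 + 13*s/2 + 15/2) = s + 5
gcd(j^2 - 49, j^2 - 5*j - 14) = j - 7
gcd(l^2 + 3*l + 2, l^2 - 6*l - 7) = l + 1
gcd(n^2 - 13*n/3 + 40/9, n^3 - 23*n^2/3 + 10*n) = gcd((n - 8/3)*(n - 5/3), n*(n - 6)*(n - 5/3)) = n - 5/3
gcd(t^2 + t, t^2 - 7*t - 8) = t + 1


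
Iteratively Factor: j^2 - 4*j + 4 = (j - 2)*(j - 2)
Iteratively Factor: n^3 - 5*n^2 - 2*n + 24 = (n - 3)*(n^2 - 2*n - 8) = (n - 3)*(n + 2)*(n - 4)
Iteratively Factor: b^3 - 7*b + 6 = (b - 1)*(b^2 + b - 6) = (b - 2)*(b - 1)*(b + 3)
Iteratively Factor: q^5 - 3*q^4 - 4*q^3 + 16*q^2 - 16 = (q - 2)*(q^4 - q^3 - 6*q^2 + 4*q + 8) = (q - 2)*(q + 2)*(q^3 - 3*q^2 + 4) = (q - 2)*(q + 1)*(q + 2)*(q^2 - 4*q + 4) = (q - 2)^2*(q + 1)*(q + 2)*(q - 2)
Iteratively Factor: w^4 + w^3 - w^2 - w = (w)*(w^3 + w^2 - w - 1) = w*(w - 1)*(w^2 + 2*w + 1) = w*(w - 1)*(w + 1)*(w + 1)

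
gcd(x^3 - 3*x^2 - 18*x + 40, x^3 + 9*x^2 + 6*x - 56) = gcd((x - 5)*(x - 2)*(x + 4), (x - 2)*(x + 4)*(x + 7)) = x^2 + 2*x - 8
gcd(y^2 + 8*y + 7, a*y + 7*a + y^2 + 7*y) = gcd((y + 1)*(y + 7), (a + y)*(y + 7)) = y + 7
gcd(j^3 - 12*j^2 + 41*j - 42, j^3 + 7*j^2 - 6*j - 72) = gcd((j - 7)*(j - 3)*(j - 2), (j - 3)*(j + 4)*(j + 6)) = j - 3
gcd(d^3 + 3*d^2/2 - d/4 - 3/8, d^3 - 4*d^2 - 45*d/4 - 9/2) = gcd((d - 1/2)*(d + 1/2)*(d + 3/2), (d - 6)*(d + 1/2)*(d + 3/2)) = d^2 + 2*d + 3/4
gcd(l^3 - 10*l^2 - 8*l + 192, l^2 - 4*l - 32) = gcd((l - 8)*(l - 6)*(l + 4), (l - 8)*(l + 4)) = l^2 - 4*l - 32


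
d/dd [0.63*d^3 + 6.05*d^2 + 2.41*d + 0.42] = 1.89*d^2 + 12.1*d + 2.41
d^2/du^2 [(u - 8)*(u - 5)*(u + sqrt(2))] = 6*u - 26 + 2*sqrt(2)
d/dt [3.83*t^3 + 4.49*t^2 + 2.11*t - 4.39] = 11.49*t^2 + 8.98*t + 2.11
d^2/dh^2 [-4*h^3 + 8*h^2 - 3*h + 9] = 16 - 24*h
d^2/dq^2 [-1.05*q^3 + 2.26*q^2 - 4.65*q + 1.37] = 4.52 - 6.3*q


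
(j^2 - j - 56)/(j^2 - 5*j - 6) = (-j^2 + j + 56)/(-j^2 + 5*j + 6)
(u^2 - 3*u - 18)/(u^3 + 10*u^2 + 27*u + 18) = (u - 6)/(u^2 + 7*u + 6)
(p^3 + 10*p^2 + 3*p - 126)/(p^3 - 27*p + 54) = (p + 7)/(p - 3)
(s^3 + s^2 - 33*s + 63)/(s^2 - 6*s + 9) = s + 7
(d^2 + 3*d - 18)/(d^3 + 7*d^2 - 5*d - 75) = (d + 6)/(d^2 + 10*d + 25)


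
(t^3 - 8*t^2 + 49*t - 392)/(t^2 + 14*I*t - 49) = (t^2 - t*(8 + 7*I) + 56*I)/(t + 7*I)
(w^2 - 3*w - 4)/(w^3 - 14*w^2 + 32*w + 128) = (w^2 - 3*w - 4)/(w^3 - 14*w^2 + 32*w + 128)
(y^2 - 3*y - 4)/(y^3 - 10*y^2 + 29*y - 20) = (y + 1)/(y^2 - 6*y + 5)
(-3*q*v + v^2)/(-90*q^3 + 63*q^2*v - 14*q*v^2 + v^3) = v/(30*q^2 - 11*q*v + v^2)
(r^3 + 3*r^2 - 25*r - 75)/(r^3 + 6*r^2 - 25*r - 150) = (r + 3)/(r + 6)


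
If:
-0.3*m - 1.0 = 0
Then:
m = -3.33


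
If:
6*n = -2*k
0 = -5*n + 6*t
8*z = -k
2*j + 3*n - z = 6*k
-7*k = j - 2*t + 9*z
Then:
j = 0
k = 0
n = 0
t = 0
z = 0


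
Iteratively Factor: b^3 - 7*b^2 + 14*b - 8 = (b - 1)*(b^2 - 6*b + 8) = (b - 4)*(b - 1)*(b - 2)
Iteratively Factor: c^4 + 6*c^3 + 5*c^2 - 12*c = (c + 3)*(c^3 + 3*c^2 - 4*c) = (c - 1)*(c + 3)*(c^2 + 4*c) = c*(c - 1)*(c + 3)*(c + 4)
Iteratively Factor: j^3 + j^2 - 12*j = (j - 3)*(j^2 + 4*j) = j*(j - 3)*(j + 4)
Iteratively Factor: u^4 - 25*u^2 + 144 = (u - 3)*(u^3 + 3*u^2 - 16*u - 48) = (u - 3)*(u + 3)*(u^2 - 16) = (u - 4)*(u - 3)*(u + 3)*(u + 4)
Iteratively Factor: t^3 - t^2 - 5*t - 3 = (t + 1)*(t^2 - 2*t - 3) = (t + 1)^2*(t - 3)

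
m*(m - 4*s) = m^2 - 4*m*s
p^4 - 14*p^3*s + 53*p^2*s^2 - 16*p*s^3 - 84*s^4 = (p - 7*s)*(p - 6*s)*(p - 2*s)*(p + s)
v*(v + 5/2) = v^2 + 5*v/2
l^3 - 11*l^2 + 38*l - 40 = (l - 5)*(l - 4)*(l - 2)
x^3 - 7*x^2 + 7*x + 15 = (x - 5)*(x - 3)*(x + 1)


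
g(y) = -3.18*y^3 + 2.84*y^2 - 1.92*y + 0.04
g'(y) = -9.54*y^2 + 5.68*y - 1.92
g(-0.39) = 1.41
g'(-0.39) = -5.59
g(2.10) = -20.92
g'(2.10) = -32.06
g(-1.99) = 40.17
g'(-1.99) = -51.00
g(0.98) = -2.11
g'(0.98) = -5.52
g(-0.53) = 2.33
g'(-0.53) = -7.61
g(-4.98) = 472.78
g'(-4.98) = -266.80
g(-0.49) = 2.04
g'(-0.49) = -6.99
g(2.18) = -23.59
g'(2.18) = -34.88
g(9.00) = -2105.42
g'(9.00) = -723.54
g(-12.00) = 5927.08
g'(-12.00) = -1443.84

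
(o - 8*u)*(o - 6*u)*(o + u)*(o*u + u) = o^4*u - 13*o^3*u^2 + o^3*u + 34*o^2*u^3 - 13*o^2*u^2 + 48*o*u^4 + 34*o*u^3 + 48*u^4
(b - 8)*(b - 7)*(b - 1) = b^3 - 16*b^2 + 71*b - 56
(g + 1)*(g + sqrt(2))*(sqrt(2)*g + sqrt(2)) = sqrt(2)*g^3 + 2*g^2 + 2*sqrt(2)*g^2 + sqrt(2)*g + 4*g + 2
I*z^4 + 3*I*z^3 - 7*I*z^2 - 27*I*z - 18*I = (z - 3)*(z + 2)*(z + 3)*(I*z + I)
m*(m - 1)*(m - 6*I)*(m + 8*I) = m^4 - m^3 + 2*I*m^3 + 48*m^2 - 2*I*m^2 - 48*m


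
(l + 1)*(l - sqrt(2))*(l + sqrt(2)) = l^3 + l^2 - 2*l - 2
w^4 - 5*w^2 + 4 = (w - 2)*(w - 1)*(w + 1)*(w + 2)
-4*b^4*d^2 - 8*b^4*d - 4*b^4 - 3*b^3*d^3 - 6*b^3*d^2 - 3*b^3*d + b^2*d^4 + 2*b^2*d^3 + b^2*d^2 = (-4*b + d)*(b + d)*(b*d + b)^2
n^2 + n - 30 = (n - 5)*(n + 6)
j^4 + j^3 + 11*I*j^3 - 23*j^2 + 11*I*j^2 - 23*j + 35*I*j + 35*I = (j + 1)*(j - I)*(j + 5*I)*(j + 7*I)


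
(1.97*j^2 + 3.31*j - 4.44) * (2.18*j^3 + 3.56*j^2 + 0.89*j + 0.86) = 4.2946*j^5 + 14.229*j^4 + 3.8577*j^3 - 11.1663*j^2 - 1.105*j - 3.8184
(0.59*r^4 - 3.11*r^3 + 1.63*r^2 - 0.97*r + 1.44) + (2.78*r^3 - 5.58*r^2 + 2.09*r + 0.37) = 0.59*r^4 - 0.33*r^3 - 3.95*r^2 + 1.12*r + 1.81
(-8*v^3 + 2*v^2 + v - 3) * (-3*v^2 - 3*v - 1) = 24*v^5 + 18*v^4 - v^3 + 4*v^2 + 8*v + 3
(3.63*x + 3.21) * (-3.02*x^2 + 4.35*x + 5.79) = -10.9626*x^3 + 6.0963*x^2 + 34.9812*x + 18.5859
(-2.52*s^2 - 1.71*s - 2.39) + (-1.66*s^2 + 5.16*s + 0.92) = -4.18*s^2 + 3.45*s - 1.47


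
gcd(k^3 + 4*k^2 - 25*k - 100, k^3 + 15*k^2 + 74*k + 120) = k^2 + 9*k + 20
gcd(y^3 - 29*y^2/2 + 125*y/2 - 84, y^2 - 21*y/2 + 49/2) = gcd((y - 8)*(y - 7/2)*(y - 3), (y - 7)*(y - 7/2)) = y - 7/2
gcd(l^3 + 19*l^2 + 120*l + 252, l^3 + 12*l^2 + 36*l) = l^2 + 12*l + 36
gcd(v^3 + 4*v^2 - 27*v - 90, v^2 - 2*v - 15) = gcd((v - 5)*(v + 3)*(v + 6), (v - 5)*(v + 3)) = v^2 - 2*v - 15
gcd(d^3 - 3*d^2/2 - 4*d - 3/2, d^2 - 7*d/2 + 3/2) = d - 3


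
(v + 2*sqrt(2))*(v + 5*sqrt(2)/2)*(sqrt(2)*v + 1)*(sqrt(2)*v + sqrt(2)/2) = 2*v^4 + v^3 + 10*sqrt(2)*v^3 + 5*sqrt(2)*v^2 + 29*v^2 + 10*sqrt(2)*v + 29*v/2 + 5*sqrt(2)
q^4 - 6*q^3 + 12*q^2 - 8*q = q*(q - 2)^3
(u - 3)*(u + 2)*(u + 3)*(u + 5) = u^4 + 7*u^3 + u^2 - 63*u - 90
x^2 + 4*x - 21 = (x - 3)*(x + 7)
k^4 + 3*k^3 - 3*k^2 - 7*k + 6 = (k - 1)^2*(k + 2)*(k + 3)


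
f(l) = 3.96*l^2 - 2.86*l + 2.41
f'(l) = 7.92*l - 2.86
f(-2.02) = 24.35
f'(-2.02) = -18.86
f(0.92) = 3.13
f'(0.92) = 4.43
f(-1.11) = 10.46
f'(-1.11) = -11.65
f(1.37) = 5.92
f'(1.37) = 7.99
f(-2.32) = 30.36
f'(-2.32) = -21.23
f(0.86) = 2.88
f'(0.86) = 3.95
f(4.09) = 56.96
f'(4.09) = 29.53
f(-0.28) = 3.52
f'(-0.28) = -5.08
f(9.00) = 297.43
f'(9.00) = 68.42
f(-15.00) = 936.31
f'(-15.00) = -121.66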